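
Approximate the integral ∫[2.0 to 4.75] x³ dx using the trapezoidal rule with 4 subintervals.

f(x) = x³
a = 2.0, b = 4.75, n = 4
h = (b - a)/n = 0.687500

Trapezoidal rule: (h/2)[f(x₀) + 2f(x₁) + 2f(x₂) + ... + f(xₙ)]

x_0 = 2.0000, f(x_0) = 8.000000, coefficient = 1
x_1 = 2.6875, f(x_1) = 19.410889, coefficient = 2
x_2 = 3.3750, f(x_2) = 38.443359, coefficient = 2
x_3 = 4.0625, f(x_3) = 67.047119, coefficient = 2
x_4 = 4.7500, f(x_4) = 107.171875, coefficient = 1

I ≈ (0.687500/2) × 364.974609 = 125.460022
Exact value: 123.266602
Error: 2.193420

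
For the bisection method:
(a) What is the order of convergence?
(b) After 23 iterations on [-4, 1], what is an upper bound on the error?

(a) Bisection has linear (order 1) convergence; the error is halved each step.

(b) Error bound = (b-a)/2^n = (1 - (-4))/2^{23}
    = 5/2^{23}

(a) 1 (linear); (b) error ≤ 5.96e-07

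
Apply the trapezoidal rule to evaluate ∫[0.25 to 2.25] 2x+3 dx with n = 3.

f(x) = 2x+3
a = 0.25, b = 2.25, n = 3
h = (b - a)/n = 0.666667

Trapezoidal rule: (h/2)[f(x₀) + 2f(x₁) + 2f(x₂) + ... + f(xₙ)]

x_0 = 0.2500, f(x_0) = 3.500000, coefficient = 1
x_1 = 0.9167, f(x_1) = 4.833333, coefficient = 2
x_2 = 1.5833, f(x_2) = 6.166667, coefficient = 2
x_3 = 2.2500, f(x_3) = 7.500000, coefficient = 1

I ≈ (0.666667/2) × 33.000000 = 11.000000
Exact value: 11.000000
Error: 0.000000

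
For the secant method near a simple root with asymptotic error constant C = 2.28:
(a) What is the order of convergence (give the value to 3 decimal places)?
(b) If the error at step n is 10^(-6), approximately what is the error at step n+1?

(a) Secant method has superlinear convergence with order φ = (1+√5)/2 ≈ 1.618.
    This means |e_{n+1}| ≈ C|e_n|^1.618.

(b) With |e_n| = 10^(-6) and C = 2.28:
    |e_{n+1}| ≈ 2.28 × (10^(-6))^1.618 = 2.28 × 10^(-9.71)

(a) ≈ 1.618 (golden ratio); (b) |e_{n+1}| ≈ 4.464e-10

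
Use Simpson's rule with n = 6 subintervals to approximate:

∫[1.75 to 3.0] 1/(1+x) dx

f(x) = 1/(1+x)
a = 1.75, b = 3.0, n = 6
h = (b - a)/n = 0.208333

Simpson's rule: (h/3)[f(x₀) + 4f(x₁) + 2f(x₂) + ... + f(xₙ)]

x_0 = 1.7500, f(x_0) = 0.363636, coefficient = 1
x_1 = 1.9583, f(x_1) = 0.338028, coefficient = 4
x_2 = 2.1667, f(x_2) = 0.315789, coefficient = 2
x_3 = 2.3750, f(x_3) = 0.296296, coefficient = 4
x_4 = 2.5833, f(x_4) = 0.279070, coefficient = 2
x_5 = 2.7917, f(x_5) = 0.263736, coefficient = 4
x_6 = 3.0000, f(x_6) = 0.250000, coefficient = 1

I ≈ (0.208333/3) × 5.395598 = 0.374694
Exact value: 0.374693
Error: 0.000001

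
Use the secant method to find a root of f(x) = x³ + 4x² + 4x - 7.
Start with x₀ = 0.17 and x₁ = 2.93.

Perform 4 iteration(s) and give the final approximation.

f(x) = x³ + 4x² + 4x - 7
x₀ = 0.17, x₁ = 2.93

Secant formula: x_{n+1} = x_n - f(x_n)(x_n - x_{n-1})/(f(x_n) - f(x_{n-1}))

Iteration 1:
  f(0.170000) = -6.199487
  f(2.930000) = 64.213357
  x_2 = 2.930000 - 64.213357×(2.930000 - 0.170000)/(64.213357 - (-6.199487))
       = 0.413004
Iteration 2:
  f(2.930000) = 64.213357
  f(0.413004) = -4.595250
  x_3 = 0.413004 - (-4.595250)×(0.413004 - 2.930000)/(-4.595250 - 64.213357)
       = 0.581096
Iteration 3:
  f(0.413004) = -4.595250
  f(0.581096) = -3.128701
  x_4 = 0.581096 - (-3.128701)×(0.581096 - 0.413004)/(-3.128701 - (-4.595250))
       = 0.939702
Iteration 4:
  f(0.581096) = -3.128701
  f(0.939702) = 1.120756
  x_5 = 0.939702 - 1.120756×(0.939702 - 0.581096)/(1.120756 - (-3.128701))
       = 0.845123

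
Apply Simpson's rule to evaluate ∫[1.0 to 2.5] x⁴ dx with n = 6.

f(x) = x⁴
a = 1.0, b = 2.5, n = 6
h = (b - a)/n = 0.250000

Simpson's rule: (h/3)[f(x₀) + 4f(x₁) + 2f(x₂) + ... + f(xₙ)]

x_0 = 1.0000, f(x_0) = 1.000000, coefficient = 1
x_1 = 1.2500, f(x_1) = 2.441406, coefficient = 4
x_2 = 1.5000, f(x_2) = 5.062500, coefficient = 2
x_3 = 1.7500, f(x_3) = 9.378906, coefficient = 4
x_4 = 2.0000, f(x_4) = 16.000000, coefficient = 2
x_5 = 2.2500, f(x_5) = 25.628906, coefficient = 4
x_6 = 2.5000, f(x_6) = 39.062500, coefficient = 1

I ≈ (0.250000/3) × 231.984375 = 19.332031
Exact value: 19.331250
Error: 0.000781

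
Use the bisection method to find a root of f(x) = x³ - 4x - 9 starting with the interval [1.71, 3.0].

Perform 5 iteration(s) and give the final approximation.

f(x) = x³ - 4x - 9
Initial interval: [1.71, 3.0]

Iteration 1:
  c_1 = (1.710000 + 3.000000)/2 = 2.355000
  f(c_1) = f(2.355000) = -5.359111
  f(a) × f(c) ≥ 0, new interval: [2.355000, 3.000000]
Iteration 2:
  c_2 = (2.355000 + 3.000000)/2 = 2.677500
  f(c_2) = f(2.677500) = -0.514986
  f(a) × f(c) ≥ 0, new interval: [2.677500, 3.000000]
Iteration 3:
  c_3 = (2.677500 + 3.000000)/2 = 2.838750
  f(c_3) = f(2.838750) = 2.521071
  f(a) × f(c) < 0, new interval: [2.677500, 2.838750]
Iteration 4:
  c_4 = (2.677500 + 2.838750)/2 = 2.758125
  f(c_4) = f(2.758125) = 0.949256
  f(a) × f(c) < 0, new interval: [2.677500, 2.758125]
Iteration 5:
  c_5 = (2.677500 + 2.758125)/2 = 2.717812
  f(c_5) = f(2.717812) = 0.203885
  f(a) × f(c) < 0, new interval: [2.677500, 2.717812]

After 5 iteration(s), the approximation is c_5 = 2.717812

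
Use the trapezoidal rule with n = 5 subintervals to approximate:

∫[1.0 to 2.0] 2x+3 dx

f(x) = 2x+3
a = 1.0, b = 2.0, n = 5
h = (b - a)/n = 0.200000

Trapezoidal rule: (h/2)[f(x₀) + 2f(x₁) + 2f(x₂) + ... + f(xₙ)]

x_0 = 1.0000, f(x_0) = 5.000000, coefficient = 1
x_1 = 1.2000, f(x_1) = 5.400000, coefficient = 2
x_2 = 1.4000, f(x_2) = 5.800000, coefficient = 2
x_3 = 1.6000, f(x_3) = 6.200000, coefficient = 2
x_4 = 1.8000, f(x_4) = 6.600000, coefficient = 2
x_5 = 2.0000, f(x_5) = 7.000000, coefficient = 1

I ≈ (0.200000/2) × 60.000000 = 6.000000
Exact value: 6.000000
Error: 0.000000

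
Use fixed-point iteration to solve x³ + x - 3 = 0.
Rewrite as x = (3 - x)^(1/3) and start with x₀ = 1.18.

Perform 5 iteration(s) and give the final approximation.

Equation: x³ + x - 3 = 0
Fixed-point form: x = (3 - x)^(1/3)
x₀ = 1.18

x_1 = g(1.180000) = 1.220929
x_2 = g(1.220929) = 1.211707
x_3 = g(1.211707) = 1.213797
x_4 = g(1.213797) = 1.213324
x_5 = g(1.213324) = 1.213431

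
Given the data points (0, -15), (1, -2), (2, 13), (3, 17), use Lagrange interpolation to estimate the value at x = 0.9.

Lagrange interpolation formula:
P(x) = Σ yᵢ × Lᵢ(x)
where Lᵢ(x) = Π_{j≠i} (x - xⱼ)/(xᵢ - xⱼ)

L_0(0.9) = (0.9 - 1)/(0 - 1) × (0.9 - 2)/(0 - 2) × (0.9 - 3)/(0 - 3) = 0.038500
L_1(0.9) = (0.9 - 0)/(1 - 0) × (0.9 - 2)/(1 - 2) × (0.9 - 3)/(1 - 3) = 1.039500
L_2(0.9) = (0.9 - 0)/(2 - 0) × (0.9 - 1)/(2 - 1) × (0.9 - 3)/(2 - 3) = -0.094500
L_3(0.9) = (0.9 - 0)/(3 - 0) × (0.9 - 1)/(3 - 1) × (0.9 - 2)/(3 - 2) = 0.016500

P(0.9) = (-15)×L_0(0.9) + (-2)×L_1(0.9) + 13×L_2(0.9) + 17×L_3(0.9)
P(0.9) = -3.604500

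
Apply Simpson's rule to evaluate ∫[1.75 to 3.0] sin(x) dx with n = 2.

f(x) = sin(x)
a = 1.75, b = 3.0, n = 2
h = (b - a)/n = 0.625000

Simpson's rule: (h/3)[f(x₀) + 4f(x₁) + 2f(x₂) + ... + f(xₙ)]

x_0 = 1.7500, f(x_0) = 0.983986, coefficient = 1
x_1 = 2.3750, f(x_1) = 0.693685, coefficient = 4
x_2 = 3.0000, f(x_2) = 0.141120, coefficient = 1

I ≈ (0.625000/3) × 3.899846 = 0.812468
Exact value: 0.811746
Error: 0.000721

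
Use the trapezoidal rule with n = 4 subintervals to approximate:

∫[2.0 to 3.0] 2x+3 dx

f(x) = 2x+3
a = 2.0, b = 3.0, n = 4
h = (b - a)/n = 0.250000

Trapezoidal rule: (h/2)[f(x₀) + 2f(x₁) + 2f(x₂) + ... + f(xₙ)]

x_0 = 2.0000, f(x_0) = 7.000000, coefficient = 1
x_1 = 2.2500, f(x_1) = 7.500000, coefficient = 2
x_2 = 2.5000, f(x_2) = 8.000000, coefficient = 2
x_3 = 2.7500, f(x_3) = 8.500000, coefficient = 2
x_4 = 3.0000, f(x_4) = 9.000000, coefficient = 1

I ≈ (0.250000/2) × 64.000000 = 8.000000
Exact value: 8.000000
Error: 0.000000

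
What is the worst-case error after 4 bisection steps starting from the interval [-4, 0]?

Bisection error bound: |error| ≤ (b-a)/2^n
|error| ≤ (0 - (-4))/2^4 = 4/2^4
|error| ≤ 0.2500000000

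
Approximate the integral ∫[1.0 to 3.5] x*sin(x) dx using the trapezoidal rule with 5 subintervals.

f(x) = x*sin(x)
a = 1.0, b = 3.5, n = 5
h = (b - a)/n = 0.500000

Trapezoidal rule: (h/2)[f(x₀) + 2f(x₁) + 2f(x₂) + ... + f(xₙ)]

x_0 = 1.0000, f(x_0) = 0.841471, coefficient = 1
x_1 = 1.5000, f(x_1) = 1.496242, coefficient = 2
x_2 = 2.0000, f(x_2) = 1.818595, coefficient = 2
x_3 = 2.5000, f(x_3) = 1.496180, coefficient = 2
x_4 = 3.0000, f(x_4) = 0.423360, coefficient = 2
x_5 = 3.5000, f(x_5) = -1.227741, coefficient = 1

I ≈ (0.500000/2) × 10.082485 = 2.520621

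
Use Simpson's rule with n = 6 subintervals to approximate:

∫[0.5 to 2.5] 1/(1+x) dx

f(x) = 1/(1+x)
a = 0.5, b = 2.5, n = 6
h = (b - a)/n = 0.333333

Simpson's rule: (h/3)[f(x₀) + 4f(x₁) + 2f(x₂) + ... + f(xₙ)]

x_0 = 0.5000, f(x_0) = 0.666667, coefficient = 1
x_1 = 0.8333, f(x_1) = 0.545455, coefficient = 4
x_2 = 1.1667, f(x_2) = 0.461538, coefficient = 2
x_3 = 1.5000, f(x_3) = 0.400000, coefficient = 4
x_4 = 1.8333, f(x_4) = 0.352941, coefficient = 2
x_5 = 2.1667, f(x_5) = 0.315789, coefficient = 4
x_6 = 2.5000, f(x_6) = 0.285714, coefficient = 1

I ≈ (0.333333/3) × 7.626316 = 0.847368
Exact value: 0.847298
Error: 0.000071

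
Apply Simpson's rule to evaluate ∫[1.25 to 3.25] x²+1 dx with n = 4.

f(x) = x²+1
a = 1.25, b = 3.25, n = 4
h = (b - a)/n = 0.500000

Simpson's rule: (h/3)[f(x₀) + 4f(x₁) + 2f(x₂) + ... + f(xₙ)]

x_0 = 1.2500, f(x_0) = 2.562500, coefficient = 1
x_1 = 1.7500, f(x_1) = 4.062500, coefficient = 4
x_2 = 2.2500, f(x_2) = 6.062500, coefficient = 2
x_3 = 2.7500, f(x_3) = 8.562500, coefficient = 4
x_4 = 3.2500, f(x_4) = 11.562500, coefficient = 1

I ≈ (0.500000/3) × 76.750000 = 12.791667
Exact value: 12.791667
Error: 0.000000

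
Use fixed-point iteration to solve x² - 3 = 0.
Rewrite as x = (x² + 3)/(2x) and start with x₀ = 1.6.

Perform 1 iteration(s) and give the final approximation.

Equation: x² - 3 = 0
Fixed-point form: x = (x² + 3)/(2x)
x₀ = 1.6

x_1 = g(1.600000) = 1.737500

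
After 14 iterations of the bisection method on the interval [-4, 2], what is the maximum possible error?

Bisection error bound: |error| ≤ (b-a)/2^n
|error| ≤ (2 - (-4))/2^14 = 6/2^14
|error| ≤ 0.0003662109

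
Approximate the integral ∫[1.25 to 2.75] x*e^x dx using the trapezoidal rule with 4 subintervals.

f(x) = x*e^x
a = 1.25, b = 2.75, n = 4
h = (b - a)/n = 0.375000

Trapezoidal rule: (h/2)[f(x₀) + 2f(x₁) + 2f(x₂) + ... + f(xₙ)]

x_0 = 1.2500, f(x_0) = 4.362929, coefficient = 1
x_1 = 1.6250, f(x_1) = 8.252431, coefficient = 2
x_2 = 2.0000, f(x_2) = 14.778112, coefficient = 2
x_3 = 2.3750, f(x_3) = 25.533656, coefficient = 2
x_4 = 2.7500, f(x_4) = 43.017238, coefficient = 1

I ≈ (0.375000/2) × 144.508565 = 27.095356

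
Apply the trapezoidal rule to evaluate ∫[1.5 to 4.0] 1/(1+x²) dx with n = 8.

f(x) = 1/(1+x²)
a = 1.5, b = 4.0, n = 8
h = (b - a)/n = 0.312500

Trapezoidal rule: (h/2)[f(x₀) + 2f(x₁) + 2f(x₂) + ... + f(xₙ)]

x_0 = 1.5000, f(x_0) = 0.307692, coefficient = 1
x_1 = 1.8125, f(x_1) = 0.233364, coefficient = 2
x_2 = 2.1250, f(x_2) = 0.181303, coefficient = 2
x_3 = 2.4375, f(x_3) = 0.144063, coefficient = 2
x_4 = 2.7500, f(x_4) = 0.116788, coefficient = 2
x_5 = 3.0625, f(x_5) = 0.096349, coefficient = 2
x_6 = 3.3750, f(x_6) = 0.080706, coefficient = 2
x_7 = 3.6875, f(x_7) = 0.068504, coefficient = 2
x_8 = 4.0000, f(x_8) = 0.058824, coefficient = 1

I ≈ (0.312500/2) × 2.208671 = 0.345105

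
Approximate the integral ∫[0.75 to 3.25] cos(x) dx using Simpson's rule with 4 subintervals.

f(x) = cos(x)
a = 0.75, b = 3.25, n = 4
h = (b - a)/n = 0.625000

Simpson's rule: (h/3)[f(x₀) + 4f(x₁) + 2f(x₂) + ... + f(xₙ)]

x_0 = 0.7500, f(x_0) = 0.731689, coefficient = 1
x_1 = 1.3750, f(x_1) = 0.194548, coefficient = 4
x_2 = 2.0000, f(x_2) = -0.416147, coefficient = 2
x_3 = 2.6250, f(x_3) = -0.869507, coefficient = 4
x_4 = 3.2500, f(x_4) = -0.994130, coefficient = 1

I ≈ (0.625000/3) × -3.794572 = -0.790536
Exact value: -0.789834
Error: 0.000702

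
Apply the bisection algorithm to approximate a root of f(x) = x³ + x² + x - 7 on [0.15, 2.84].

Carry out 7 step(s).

f(x) = x³ + x² + x - 7
Initial interval: [0.15, 2.84]

Iteration 1:
  c_1 = (0.150000 + 2.840000)/2 = 1.495000
  f(c_1) = f(1.495000) = 0.071387
  f(a) × f(c) < 0, new interval: [0.150000, 1.495000]
Iteration 2:
  c_2 = (0.150000 + 1.495000)/2 = 0.822500
  f(c_2) = f(0.822500) = -4.944567
  f(a) × f(c) ≥ 0, new interval: [0.822500, 1.495000]
Iteration 3:
  c_3 = (0.822500 + 1.495000)/2 = 1.158750
  f(c_3) = f(1.158750) = -2.942693
  f(a) × f(c) ≥ 0, new interval: [1.158750, 1.495000]
Iteration 4:
  c_4 = (1.158750 + 1.495000)/2 = 1.326875
  f(c_4) = f(1.326875) = -1.576435
  f(a) × f(c) ≥ 0, new interval: [1.326875, 1.495000]
Iteration 5:
  c_5 = (1.326875 + 1.495000)/2 = 1.410937
  f(c_5) = f(1.410937) = -0.789502
  f(a) × f(c) ≥ 0, new interval: [1.410937, 1.495000]
Iteration 6:
  c_6 = (1.410937 + 1.495000)/2 = 1.452969
  f(c_6) = f(1.452969) = -0.368524
  f(a) × f(c) ≥ 0, new interval: [1.452969, 1.495000]
Iteration 7:
  c_7 = (1.452969 + 1.495000)/2 = 1.473984
  f(c_7) = f(1.473984) = -0.150963
  f(a) × f(c) ≥ 0, new interval: [1.473984, 1.495000]

After 7 iteration(s), the approximation is c_7 = 1.473984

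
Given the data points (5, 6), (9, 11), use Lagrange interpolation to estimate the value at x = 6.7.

Lagrange interpolation formula:
P(x) = Σ yᵢ × Lᵢ(x)
where Lᵢ(x) = Π_{j≠i} (x - xⱼ)/(xᵢ - xⱼ)

L_0(6.7) = (6.7 - 9)/(5 - 9) = 0.575000
L_1(6.7) = (6.7 - 5)/(9 - 5) = 0.425000

P(6.7) = 6×L_0(6.7) + 11×L_1(6.7)
P(6.7) = 8.125000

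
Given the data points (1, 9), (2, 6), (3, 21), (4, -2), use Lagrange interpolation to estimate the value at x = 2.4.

Lagrange interpolation formula:
P(x) = Σ yᵢ × Lᵢ(x)
where Lᵢ(x) = Π_{j≠i} (x - xⱼ)/(xᵢ - xⱼ)

L_0(2.4) = (2.4 - 2)/(1 - 2) × (2.4 - 3)/(1 - 3) × (2.4 - 4)/(1 - 4) = -0.064000
L_1(2.4) = (2.4 - 1)/(2 - 1) × (2.4 - 3)/(2 - 3) × (2.4 - 4)/(2 - 4) = 0.672000
L_2(2.4) = (2.4 - 1)/(3 - 1) × (2.4 - 2)/(3 - 2) × (2.4 - 4)/(3 - 4) = 0.448000
L_3(2.4) = (2.4 - 1)/(4 - 1) × (2.4 - 2)/(4 - 2) × (2.4 - 3)/(4 - 3) = -0.056000

P(2.4) = 9×L_0(2.4) + 6×L_1(2.4) + 21×L_2(2.4) + (-2)×L_3(2.4)
P(2.4) = 12.976000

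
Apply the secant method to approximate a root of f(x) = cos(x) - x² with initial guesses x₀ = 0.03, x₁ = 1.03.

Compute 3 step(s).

f(x) = cos(x) - x²
x₀ = 0.03, x₁ = 1.03

Secant formula: x_{n+1} = x_n - f(x_n)(x_n - x_{n-1})/(f(x_n) - f(x_{n-1}))

Iteration 1:
  f(0.030000) = 0.998650
  f(1.030000) = -0.546081
  x_2 = 1.030000 - (-0.546081)×(1.030000 - 0.030000)/(-0.546081 - 0.998650)
       = 0.676488
Iteration 2:
  f(1.030000) = -0.546081
  f(0.676488) = 0.322140
  x_3 = 0.676488 - 0.322140×(0.676488 - 1.030000)/(0.322140 - (-0.546081))
       = 0.807653
Iteration 3:
  f(0.676488) = 0.322140
  f(0.807653) = 0.038893
  x_4 = 0.807653 - 0.038893×(0.807653 - 0.676488)/(0.038893 - 0.322140)
       = 0.825663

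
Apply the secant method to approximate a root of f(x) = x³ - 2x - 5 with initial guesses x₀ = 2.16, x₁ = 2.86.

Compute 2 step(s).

f(x) = x³ - 2x - 5
x₀ = 2.16, x₁ = 2.86

Secant formula: x_{n+1} = x_n - f(x_n)(x_n - x_{n-1})/(f(x_n) - f(x_{n-1}))

Iteration 1:
  f(2.160000) = 0.757696
  f(2.860000) = 12.673656
  x_2 = 2.860000 - 12.673656×(2.860000 - 2.160000)/(12.673656 - 0.757696)
       = 2.115489
Iteration 2:
  f(2.860000) = 12.673656
  f(2.115489) = 0.236461
  x_3 = 2.115489 - 0.236461×(2.115489 - 2.860000)/(0.236461 - 12.673656)
       = 2.101334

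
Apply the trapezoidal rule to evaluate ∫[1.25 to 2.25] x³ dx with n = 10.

f(x) = x³
a = 1.25, b = 2.25, n = 10
h = (b - a)/n = 0.100000

Trapezoidal rule: (h/2)[f(x₀) + 2f(x₁) + 2f(x₂) + ... + f(xₙ)]

x_0 = 1.2500, f(x_0) = 1.953125, coefficient = 1
x_1 = 1.3500, f(x_1) = 2.460375, coefficient = 2
x_2 = 1.4500, f(x_2) = 3.048625, coefficient = 2
x_3 = 1.5500, f(x_3) = 3.723875, coefficient = 2
x_4 = 1.6500, f(x_4) = 4.492125, coefficient = 2
x_5 = 1.7500, f(x_5) = 5.359375, coefficient = 2
x_6 = 1.8500, f(x_6) = 6.331625, coefficient = 2
x_7 = 1.9500, f(x_7) = 7.414875, coefficient = 2
x_8 = 2.0500, f(x_8) = 8.615125, coefficient = 2
x_9 = 2.1500, f(x_9) = 9.938375, coefficient = 2
x_10 = 2.2500, f(x_10) = 11.390625, coefficient = 1

I ≈ (0.100000/2) × 116.112500 = 5.805625
Exact value: 5.796875
Error: 0.008750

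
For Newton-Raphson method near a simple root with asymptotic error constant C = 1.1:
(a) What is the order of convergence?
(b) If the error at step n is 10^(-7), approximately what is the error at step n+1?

(a) Newton-Raphson has quadratic (order 2) convergence near simple roots.
    This means |e_{n+1}| ≈ C|e_n|².

(b) With |e_n| = 10^(-7) and C = 1.1:
    |e_{n+1}| ≈ 1.1 × (10^(-7))² = 1.1 × 10^(-14)

(a) 2 (quadratic); (b) |e_{n+1}| ≈ 1.100e-14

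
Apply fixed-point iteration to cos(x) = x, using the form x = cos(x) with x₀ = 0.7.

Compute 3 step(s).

Equation: cos(x) = x
Fixed-point form: x = cos(x)
x₀ = 0.7

x_1 = g(0.700000) = 0.764842
x_2 = g(0.764842) = 0.721492
x_3 = g(0.721492) = 0.750821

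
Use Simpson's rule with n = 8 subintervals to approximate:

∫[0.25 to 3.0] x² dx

f(x) = x²
a = 0.25, b = 3.0, n = 8
h = (b - a)/n = 0.343750

Simpson's rule: (h/3)[f(x₀) + 4f(x₁) + 2f(x₂) + ... + f(xₙ)]

x_0 = 0.2500, f(x_0) = 0.062500, coefficient = 1
x_1 = 0.5938, f(x_1) = 0.352539, coefficient = 4
x_2 = 0.9375, f(x_2) = 0.878906, coefficient = 2
x_3 = 1.2812, f(x_3) = 1.641602, coefficient = 4
x_4 = 1.6250, f(x_4) = 2.640625, coefficient = 2
x_5 = 1.9688, f(x_5) = 3.875977, coefficient = 4
x_6 = 2.3125, f(x_6) = 5.347656, coefficient = 2
x_7 = 2.6562, f(x_7) = 7.055664, coefficient = 4
x_8 = 3.0000, f(x_8) = 9.000000, coefficient = 1

I ≈ (0.343750/3) × 78.500000 = 8.994792
Exact value: 8.994792
Error: 0.000000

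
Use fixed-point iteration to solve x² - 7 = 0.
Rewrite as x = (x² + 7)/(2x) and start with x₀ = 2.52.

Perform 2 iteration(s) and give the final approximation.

Equation: x² - 7 = 0
Fixed-point form: x = (x² + 7)/(2x)
x₀ = 2.52

x_1 = g(2.520000) = 2.648889
x_2 = g(2.648889) = 2.645753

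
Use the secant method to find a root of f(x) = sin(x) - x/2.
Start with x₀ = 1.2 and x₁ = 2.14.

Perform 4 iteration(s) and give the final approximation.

f(x) = sin(x) - x/2
x₀ = 1.2, x₁ = 2.14

Secant formula: x_{n+1} = x_n - f(x_n)(x_n - x_{n-1})/(f(x_n) - f(x_{n-1}))

Iteration 1:
  f(1.200000) = 0.332039
  f(2.140000) = -0.227670
  x_2 = 2.140000 - (-0.227670)×(2.140000 - 1.200000)/(-0.227670 - 0.332039)
       = 1.757641
Iteration 2:
  f(2.140000) = -0.227670
  f(1.757641) = 0.103774
  x_3 = 1.757641 - 0.103774×(1.757641 - 2.140000)/(0.103774 - (-0.227670))
       = 1.877357
Iteration 3:
  f(1.757641) = 0.103774
  f(1.877357) = 0.014699
  x_4 = 1.877357 - 0.014699×(1.877357 - 1.757641)/(0.014699 - 0.103774)
       = 1.897112
Iteration 4:
  f(1.877357) = 0.014699
  f(1.897112) = -0.001326
  x_5 = 1.897112 - (-0.001326)×(1.897112 - 1.877357)/(-0.001326 - 0.014699)
       = 1.895477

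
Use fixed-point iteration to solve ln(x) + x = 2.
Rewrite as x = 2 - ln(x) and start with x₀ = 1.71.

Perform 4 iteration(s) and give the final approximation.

Equation: ln(x) + x = 2
Fixed-point form: x = 2 - ln(x)
x₀ = 1.71

x_1 = g(1.710000) = 1.463507
x_2 = g(1.463507) = 1.619165
x_3 = g(1.619165) = 1.518090
x_4 = g(1.518090) = 1.582547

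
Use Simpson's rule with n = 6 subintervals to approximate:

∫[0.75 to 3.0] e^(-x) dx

f(x) = e^(-x)
a = 0.75, b = 3.0, n = 6
h = (b - a)/n = 0.375000

Simpson's rule: (h/3)[f(x₀) + 4f(x₁) + 2f(x₂) + ... + f(xₙ)]

x_0 = 0.7500, f(x_0) = 0.472367, coefficient = 1
x_1 = 1.1250, f(x_1) = 0.324652, coefficient = 4
x_2 = 1.5000, f(x_2) = 0.223130, coefficient = 2
x_3 = 1.8750, f(x_3) = 0.153355, coefficient = 4
x_4 = 2.2500, f(x_4) = 0.105399, coefficient = 2
x_5 = 2.6250, f(x_5) = 0.072440, coefficient = 4
x_6 = 3.0000, f(x_6) = 0.049787, coefficient = 1

I ≈ (0.375000/3) × 3.381001 = 0.422625
Exact value: 0.422579
Error: 0.000046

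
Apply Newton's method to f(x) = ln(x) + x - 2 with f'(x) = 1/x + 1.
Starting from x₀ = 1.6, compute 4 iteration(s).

f(x) = ln(x) + x - 2
f'(x) = 1/x + 1
x₀ = 1.6

Newton-Raphson formula: x_{n+1} = x_n - f(x_n)/f'(x_n)

Iteration 1:
  f(1.600000) = 0.070004
  f'(1.600000) = 1.625000
  x_1 = 1.600000 - 0.070004/1.625000 = 1.556921
Iteration 2:
  f(1.556921) = -0.000369
  f'(1.556921) = 1.642293
  x_2 = 1.556921 - (-0.000369)/1.642293 = 1.557146
Iteration 3:
  f(1.557146) = 0.000000
  f'(1.557146) = 1.642201
  x_3 = 1.557146 - 0.000000/1.642201 = 1.557146
Iteration 4:
  f(1.557146) = 0.000000
  f'(1.557146) = 1.642201
  x_4 = 1.557146 - 0.000000/1.642201 = 1.557146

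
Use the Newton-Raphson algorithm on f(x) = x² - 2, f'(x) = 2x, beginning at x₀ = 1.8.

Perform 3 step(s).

f(x) = x² - 2
f'(x) = 2x
x₀ = 1.8

Newton-Raphson formula: x_{n+1} = x_n - f(x_n)/f'(x_n)

Iteration 1:
  f(1.800000) = 1.240000
  f'(1.800000) = 3.600000
  x_1 = 1.800000 - 1.240000/3.600000 = 1.455556
Iteration 2:
  f(1.455556) = 0.118642
  f'(1.455556) = 2.911111
  x_2 = 1.455556 - 0.118642/2.911111 = 1.414801
Iteration 3:
  f(1.414801) = 0.001661
  f'(1.414801) = 2.829601
  x_3 = 1.414801 - 0.001661/2.829601 = 1.414214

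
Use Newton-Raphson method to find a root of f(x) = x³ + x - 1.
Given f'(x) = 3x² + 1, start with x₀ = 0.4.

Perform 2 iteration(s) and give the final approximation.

f(x) = x³ + x - 1
f'(x) = 3x² + 1
x₀ = 0.4

Newton-Raphson formula: x_{n+1} = x_n - f(x_n)/f'(x_n)

Iteration 1:
  f(0.400000) = -0.536000
  f'(0.400000) = 1.480000
  x_1 = 0.400000 - (-0.536000)/1.480000 = 0.762162
Iteration 2:
  f(0.762162) = 0.204895
  f'(0.762162) = 2.742673
  x_2 = 0.762162 - 0.204895/2.742673 = 0.687456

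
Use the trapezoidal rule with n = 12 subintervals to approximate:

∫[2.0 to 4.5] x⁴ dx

f(x) = x⁴
a = 2.0, b = 4.5, n = 12
h = (b - a)/n = 0.208333

Trapezoidal rule: (h/2)[f(x₀) + 2f(x₁) + 2f(x₂) + ... + f(xₙ)]

x_0 = 2.0000, f(x_0) = 16.000000, coefficient = 1
x_1 = 2.2083, f(x_1) = 23.782555, coefficient = 2
x_2 = 2.4167, f(x_2) = 34.108845, coefficient = 2
x_3 = 2.6250, f(x_3) = 47.480713, coefficient = 2
x_4 = 2.8333, f(x_4) = 64.445216, coefficient = 2
x_5 = 3.0417, f(x_5) = 85.594621, coefficient = 2
x_6 = 3.2500, f(x_6) = 111.566406, coefficient = 2
x_7 = 3.4583, f(x_7) = 143.043261, coefficient = 2
x_8 = 3.6667, f(x_8) = 180.753086, coefficient = 2
x_9 = 3.8750, f(x_9) = 225.468994, coefficient = 2
x_10 = 4.0833, f(x_10) = 278.009307, coefficient = 2
x_11 = 4.2917, f(x_11) = 339.237561, coefficient = 2
x_12 = 4.5000, f(x_12) = 410.062500, coefficient = 1

I ≈ (0.208333/2) × 3493.043632 = 363.858712
Exact value: 362.656250
Error: 1.202462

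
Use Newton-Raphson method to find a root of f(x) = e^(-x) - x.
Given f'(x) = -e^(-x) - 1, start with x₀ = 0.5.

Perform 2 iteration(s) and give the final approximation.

f(x) = e^(-x) - x
f'(x) = -e^(-x) - 1
x₀ = 0.5

Newton-Raphson formula: x_{n+1} = x_n - f(x_n)/f'(x_n)

Iteration 1:
  f(0.500000) = 0.106531
  f'(0.500000) = -1.606531
  x_1 = 0.500000 - 0.106531/(-1.606531) = 0.566311
Iteration 2:
  f(0.566311) = 0.001305
  f'(0.566311) = -1.567616
  x_2 = 0.566311 - 0.001305/(-1.567616) = 0.567143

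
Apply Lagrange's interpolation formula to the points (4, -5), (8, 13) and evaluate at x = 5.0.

Lagrange interpolation formula:
P(x) = Σ yᵢ × Lᵢ(x)
where Lᵢ(x) = Π_{j≠i} (x - xⱼ)/(xᵢ - xⱼ)

L_0(5.0) = (5.0 - 8)/(4 - 8) = 0.750000
L_1(5.0) = (5.0 - 4)/(8 - 4) = 0.250000

P(5.0) = (-5)×L_0(5.0) + 13×L_1(5.0)
P(5.0) = -0.500000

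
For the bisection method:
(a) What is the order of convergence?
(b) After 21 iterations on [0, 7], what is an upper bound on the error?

(a) Bisection has linear (order 1) convergence; the error is halved each step.

(b) Error bound = (b-a)/2^n = (7 - 0)/2^{21}
    = 7/2^{21}

(a) 1 (linear); (b) error ≤ 3.34e-06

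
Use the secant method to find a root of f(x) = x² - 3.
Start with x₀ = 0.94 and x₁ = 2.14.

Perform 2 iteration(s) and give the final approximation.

f(x) = x² - 3
x₀ = 0.94, x₁ = 2.14

Secant formula: x_{n+1} = x_n - f(x_n)(x_n - x_{n-1})/(f(x_n) - f(x_{n-1}))

Iteration 1:
  f(0.940000) = -2.116400
  f(2.140000) = 1.579600
  x_2 = 2.140000 - 1.579600×(2.140000 - 0.940000)/(1.579600 - (-2.116400))
       = 1.627143
Iteration 2:
  f(2.140000) = 1.579600
  f(1.627143) = -0.352406
  x_3 = 1.627143 - (-0.352406)×(1.627143 - 2.140000)/(-0.352406 - 1.579600)
       = 1.720690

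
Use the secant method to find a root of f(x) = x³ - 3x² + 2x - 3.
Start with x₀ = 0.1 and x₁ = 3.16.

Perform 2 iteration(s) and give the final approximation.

f(x) = x³ - 3x² + 2x - 3
x₀ = 0.1, x₁ = 3.16

Secant formula: x_{n+1} = x_n - f(x_n)(x_n - x_{n-1})/(f(x_n) - f(x_{n-1}))

Iteration 1:
  f(0.100000) = -2.829000
  f(3.160000) = 4.917696
  x_2 = 3.160000 - 4.917696×(3.160000 - 0.100000)/(4.917696 - (-2.829000))
       = 1.217475
Iteration 2:
  f(3.160000) = 4.917696
  f(1.217475) = -3.207190
  x_3 = 1.217475 - (-3.207190)×(1.217475 - 3.160000)/(-3.207190 - 4.917696)
       = 1.984261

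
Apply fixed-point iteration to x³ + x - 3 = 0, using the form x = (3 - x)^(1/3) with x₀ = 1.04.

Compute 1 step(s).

Equation: x³ + x - 3 = 0
Fixed-point form: x = (3 - x)^(1/3)
x₀ = 1.04

x_1 = g(1.040000) = 1.251465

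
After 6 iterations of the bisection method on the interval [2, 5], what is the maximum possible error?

Bisection error bound: |error| ≤ (b-a)/2^n
|error| ≤ (5 - 2)/2^6 = 3/2^6
|error| ≤ 0.0468750000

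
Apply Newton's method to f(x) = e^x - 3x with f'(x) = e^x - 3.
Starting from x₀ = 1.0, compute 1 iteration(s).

f(x) = e^x - 3x
f'(x) = e^x - 3
x₀ = 1.0

Newton-Raphson formula: x_{n+1} = x_n - f(x_n)/f'(x_n)

Iteration 1:
  f(1.000000) = -0.281718
  f'(1.000000) = -0.281718
  x_1 = 1.000000 - (-0.281718)/(-0.281718) = 0.000000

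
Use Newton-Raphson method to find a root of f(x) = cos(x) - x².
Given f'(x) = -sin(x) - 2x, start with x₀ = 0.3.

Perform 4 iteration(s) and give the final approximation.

f(x) = cos(x) - x²
f'(x) = -sin(x) - 2x
x₀ = 0.3

Newton-Raphson formula: x_{n+1} = x_n - f(x_n)/f'(x_n)

Iteration 1:
  f(0.300000) = 0.865336
  f'(0.300000) = -0.895520
  x_1 = 0.300000 - 0.865336/(-0.895520) = 1.266295
Iteration 2:
  f(1.266295) = -1.303685
  f'(1.266295) = -3.486586
  x_2 = 1.266295 - (-1.303685)/(-3.486586) = 0.892380
Iteration 3:
  f(0.892380) = -0.168782
  f'(0.892380) = -2.563329
  x_3 = 0.892380 - (-0.168782)/(-2.563329) = 0.826535
Iteration 4:
  f(0.826535) = -0.005733
  f'(0.826535) = -2.388660
  x_4 = 0.826535 - (-0.005733)/(-2.388660) = 0.824136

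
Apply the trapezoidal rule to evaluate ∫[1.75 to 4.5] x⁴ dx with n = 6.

f(x) = x⁴
a = 1.75, b = 4.5, n = 6
h = (b - a)/n = 0.458333

Trapezoidal rule: (h/2)[f(x₀) + 2f(x₁) + 2f(x₂) + ... + f(xₙ)]

x_0 = 1.7500, f(x_0) = 9.378906, coefficient = 1
x_1 = 2.2083, f(x_1) = 23.782555, coefficient = 2
x_2 = 2.6667, f(x_2) = 50.567901, coefficient = 2
x_3 = 3.1250, f(x_3) = 95.367432, coefficient = 2
x_4 = 3.5833, f(x_4) = 164.872733, coefficient = 2
x_5 = 4.0417, f(x_5) = 266.834494, coefficient = 2
x_6 = 4.5000, f(x_6) = 410.062500, coefficient = 1

I ≈ (0.458333/2) × 1622.291637 = 371.775167
Exact value: 365.773633
Error: 6.001534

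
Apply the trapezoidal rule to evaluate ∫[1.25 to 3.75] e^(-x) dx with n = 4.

f(x) = e^(-x)
a = 1.25, b = 3.75, n = 4
h = (b - a)/n = 0.625000

Trapezoidal rule: (h/2)[f(x₀) + 2f(x₁) + 2f(x₂) + ... + f(xₙ)]

x_0 = 1.2500, f(x_0) = 0.286505, coefficient = 1
x_1 = 1.8750, f(x_1) = 0.153355, coefficient = 2
x_2 = 2.5000, f(x_2) = 0.082085, coefficient = 2
x_3 = 3.1250, f(x_3) = 0.043937, coefficient = 2
x_4 = 3.7500, f(x_4) = 0.023518, coefficient = 1

I ≈ (0.625000/2) × 0.868776 = 0.271493
Exact value: 0.262987
Error: 0.008506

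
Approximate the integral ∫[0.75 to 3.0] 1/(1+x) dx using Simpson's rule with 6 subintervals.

f(x) = 1/(1+x)
a = 0.75, b = 3.0, n = 6
h = (b - a)/n = 0.375000

Simpson's rule: (h/3)[f(x₀) + 4f(x₁) + 2f(x₂) + ... + f(xₙ)]

x_0 = 0.7500, f(x_0) = 0.571429, coefficient = 1
x_1 = 1.1250, f(x_1) = 0.470588, coefficient = 4
x_2 = 1.5000, f(x_2) = 0.400000, coefficient = 2
x_3 = 1.8750, f(x_3) = 0.347826, coefficient = 4
x_4 = 2.2500, f(x_4) = 0.307692, coefficient = 2
x_5 = 2.6250, f(x_5) = 0.275862, coefficient = 4
x_6 = 3.0000, f(x_6) = 0.250000, coefficient = 1

I ≈ (0.375000/3) × 6.613919 = 0.826740
Exact value: 0.826679
Error: 0.000061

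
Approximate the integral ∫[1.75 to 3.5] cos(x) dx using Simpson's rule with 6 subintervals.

f(x) = cos(x)
a = 1.75, b = 3.5, n = 6
h = (b - a)/n = 0.291667

Simpson's rule: (h/3)[f(x₀) + 4f(x₁) + 2f(x₂) + ... + f(xₙ)]

x_0 = 1.7500, f(x_0) = -0.178246, coefficient = 1
x_1 = 2.0417, f(x_1) = -0.453662, coefficient = 4
x_2 = 2.3333, f(x_2) = -0.690758, coefficient = 2
x_3 = 2.6250, f(x_3) = -0.869507, coefficient = 4
x_4 = 2.9167, f(x_4) = -0.974811, coefficient = 2
x_5 = 3.2083, f(x_5) = -0.997774, coefficient = 4
x_6 = 3.5000, f(x_6) = -0.936457, coefficient = 1

I ≈ (0.291667/3) × -13.729612 = -1.334823
Exact value: -1.334769
Error: 0.000054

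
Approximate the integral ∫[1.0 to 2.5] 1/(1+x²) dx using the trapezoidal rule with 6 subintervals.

f(x) = 1/(1+x²)
a = 1.0, b = 2.5, n = 6
h = (b - a)/n = 0.250000

Trapezoidal rule: (h/2)[f(x₀) + 2f(x₁) + 2f(x₂) + ... + f(xₙ)]

x_0 = 1.0000, f(x_0) = 0.500000, coefficient = 1
x_1 = 1.2500, f(x_1) = 0.390244, coefficient = 2
x_2 = 1.5000, f(x_2) = 0.307692, coefficient = 2
x_3 = 1.7500, f(x_3) = 0.246154, coefficient = 2
x_4 = 2.0000, f(x_4) = 0.200000, coefficient = 2
x_5 = 2.2500, f(x_5) = 0.164948, coefficient = 2
x_6 = 2.5000, f(x_6) = 0.137931, coefficient = 1

I ≈ (0.250000/2) × 3.256008 = 0.407001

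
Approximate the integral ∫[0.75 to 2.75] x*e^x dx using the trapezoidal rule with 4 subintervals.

f(x) = x*e^x
a = 0.75, b = 2.75, n = 4
h = (b - a)/n = 0.500000

Trapezoidal rule: (h/2)[f(x₀) + 2f(x₁) + 2f(x₂) + ... + f(xₙ)]

x_0 = 0.7500, f(x_0) = 1.587750, coefficient = 1
x_1 = 1.2500, f(x_1) = 4.362929, coefficient = 2
x_2 = 1.7500, f(x_2) = 10.070555, coefficient = 2
x_3 = 2.2500, f(x_3) = 21.347406, coefficient = 2
x_4 = 2.7500, f(x_4) = 43.017238, coefficient = 1

I ≈ (0.500000/2) × 116.166766 = 29.041691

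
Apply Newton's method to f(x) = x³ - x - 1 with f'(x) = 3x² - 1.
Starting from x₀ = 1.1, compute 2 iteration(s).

f(x) = x³ - x - 1
f'(x) = 3x² - 1
x₀ = 1.1

Newton-Raphson formula: x_{n+1} = x_n - f(x_n)/f'(x_n)

Iteration 1:
  f(1.100000) = -0.769000
  f'(1.100000) = 2.630000
  x_1 = 1.100000 - (-0.769000)/2.630000 = 1.392395
Iteration 2:
  f(1.392395) = 0.307132
  f'(1.392395) = 4.816295
  x_2 = 1.392395 - 0.307132/4.816295 = 1.328626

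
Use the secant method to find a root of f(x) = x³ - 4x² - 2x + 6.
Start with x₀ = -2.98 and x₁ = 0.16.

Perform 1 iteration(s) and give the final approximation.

f(x) = x³ - 4x² - 2x + 6
x₀ = -2.98, x₁ = 0.16

Secant formula: x_{n+1} = x_n - f(x_n)(x_n - x_{n-1})/(f(x_n) - f(x_{n-1}))

Iteration 1:
  f(-2.980000) = -50.025192
  f(0.160000) = 5.581696
  x_2 = 0.160000 - 5.581696×(0.160000 - (-2.980000))/(5.581696 - (-50.025192))
       = -0.155186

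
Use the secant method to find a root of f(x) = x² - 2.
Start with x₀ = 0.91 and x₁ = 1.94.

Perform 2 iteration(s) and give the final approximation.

f(x) = x² - 2
x₀ = 0.91, x₁ = 1.94

Secant formula: x_{n+1} = x_n - f(x_n)(x_n - x_{n-1})/(f(x_n) - f(x_{n-1}))

Iteration 1:
  f(0.910000) = -1.171900
  f(1.940000) = 1.763600
  x_2 = 1.940000 - 1.763600×(1.940000 - 0.910000)/(1.763600 - (-1.171900))
       = 1.321193
Iteration 2:
  f(1.940000) = 1.763600
  f(1.321193) = -0.254449
  x_3 = 1.321193 - (-0.254449)×(1.321193 - 1.940000)/(-0.254449 - 1.763600)
       = 1.399216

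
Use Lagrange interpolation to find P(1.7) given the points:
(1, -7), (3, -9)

Lagrange interpolation formula:
P(x) = Σ yᵢ × Lᵢ(x)
where Lᵢ(x) = Π_{j≠i} (x - xⱼ)/(xᵢ - xⱼ)

L_0(1.7) = (1.7 - 3)/(1 - 3) = 0.650000
L_1(1.7) = (1.7 - 1)/(3 - 1) = 0.350000

P(1.7) = (-7)×L_0(1.7) + (-9)×L_1(1.7)
P(1.7) = -7.700000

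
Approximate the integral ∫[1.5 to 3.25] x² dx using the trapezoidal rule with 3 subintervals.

f(x) = x²
a = 1.5, b = 3.25, n = 3
h = (b - a)/n = 0.583333

Trapezoidal rule: (h/2)[f(x₀) + 2f(x₁) + 2f(x₂) + ... + f(xₙ)]

x_0 = 1.5000, f(x_0) = 2.250000, coefficient = 1
x_1 = 2.0833, f(x_1) = 4.340278, coefficient = 2
x_2 = 2.6667, f(x_2) = 7.111111, coefficient = 2
x_3 = 3.2500, f(x_3) = 10.562500, coefficient = 1

I ≈ (0.583333/2) × 35.715278 = 10.416956
Exact value: 10.317708
Error: 0.099248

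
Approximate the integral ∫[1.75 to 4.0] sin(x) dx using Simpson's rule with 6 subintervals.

f(x) = sin(x)
a = 1.75, b = 4.0, n = 6
h = (b - a)/n = 0.375000

Simpson's rule: (h/3)[f(x₀) + 4f(x₁) + 2f(x₂) + ... + f(xₙ)]

x_0 = 1.7500, f(x_0) = 0.983986, coefficient = 1
x_1 = 2.1250, f(x_1) = 0.850320, coefficient = 4
x_2 = 2.5000, f(x_2) = 0.598472, coefficient = 2
x_3 = 2.8750, f(x_3) = 0.263446, coefficient = 4
x_4 = 3.2500, f(x_4) = -0.108195, coefficient = 2
x_5 = 3.6250, f(x_5) = -0.464799, coefficient = 4
x_6 = 4.0000, f(x_6) = -0.756802, coefficient = 1

I ≈ (0.375000/3) × 3.803605 = 0.475451
Exact value: 0.475398
Error: 0.000053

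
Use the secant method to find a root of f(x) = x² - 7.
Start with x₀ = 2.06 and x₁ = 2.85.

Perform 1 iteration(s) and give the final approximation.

f(x) = x² - 7
x₀ = 2.06, x₁ = 2.85

Secant formula: x_{n+1} = x_n - f(x_n)(x_n - x_{n-1})/(f(x_n) - f(x_{n-1}))

Iteration 1:
  f(2.060000) = -2.756400
  f(2.850000) = 1.122500
  x_2 = 2.850000 - 1.122500×(2.850000 - 2.060000)/(1.122500 - (-2.756400))
       = 2.621385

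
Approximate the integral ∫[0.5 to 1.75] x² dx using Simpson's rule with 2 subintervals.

f(x) = x²
a = 0.5, b = 1.75, n = 2
h = (b - a)/n = 0.625000

Simpson's rule: (h/3)[f(x₀) + 4f(x₁) + 2f(x₂) + ... + f(xₙ)]

x_0 = 0.5000, f(x_0) = 0.250000, coefficient = 1
x_1 = 1.1250, f(x_1) = 1.265625, coefficient = 4
x_2 = 1.7500, f(x_2) = 3.062500, coefficient = 1

I ≈ (0.625000/3) × 8.375000 = 1.744792
Exact value: 1.744792
Error: 0.000000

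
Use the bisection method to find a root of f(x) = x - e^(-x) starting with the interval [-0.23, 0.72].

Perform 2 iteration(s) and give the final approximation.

f(x) = x - e^(-x)
Initial interval: [-0.23, 0.72]

Iteration 1:
  c_1 = (-0.230000 + 0.720000)/2 = 0.245000
  f(c_1) = f(0.245000) = -0.537705
  f(a) × f(c) ≥ 0, new interval: [0.245000, 0.720000]
Iteration 2:
  c_2 = (0.245000 + 0.720000)/2 = 0.482500
  f(c_2) = f(0.482500) = -0.134738
  f(a) × f(c) ≥ 0, new interval: [0.482500, 0.720000]

After 2 iteration(s), the approximation is c_2 = 0.482500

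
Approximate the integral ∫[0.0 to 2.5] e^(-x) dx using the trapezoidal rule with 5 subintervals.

f(x) = e^(-x)
a = 0.0, b = 2.5, n = 5
h = (b - a)/n = 0.500000

Trapezoidal rule: (h/2)[f(x₀) + 2f(x₁) + 2f(x₂) + ... + f(xₙ)]

x_0 = 0.0000, f(x_0) = 1.000000, coefficient = 1
x_1 = 0.5000, f(x_1) = 0.606531, coefficient = 2
x_2 = 1.0000, f(x_2) = 0.367879, coefficient = 2
x_3 = 1.5000, f(x_3) = 0.223130, coefficient = 2
x_4 = 2.0000, f(x_4) = 0.135335, coefficient = 2
x_5 = 2.5000, f(x_5) = 0.082085, coefficient = 1

I ≈ (0.500000/2) × 3.747836 = 0.936959
Exact value: 0.917915
Error: 0.019044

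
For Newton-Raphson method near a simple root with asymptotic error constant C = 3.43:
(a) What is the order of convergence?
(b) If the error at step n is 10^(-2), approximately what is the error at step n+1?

(a) Newton-Raphson has quadratic (order 2) convergence near simple roots.
    This means |e_{n+1}| ≈ C|e_n|².

(b) With |e_n| = 10^(-2) and C = 3.43:
    |e_{n+1}| ≈ 3.43 × (10^(-2))² = 3.43 × 10^(-4)

(a) 2 (quadratic); (b) |e_{n+1}| ≈ 3.430e-04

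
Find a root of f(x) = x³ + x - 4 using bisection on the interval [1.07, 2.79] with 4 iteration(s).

f(x) = x³ + x - 4
Initial interval: [1.07, 2.79]

Iteration 1:
  c_1 = (1.070000 + 2.790000)/2 = 1.930000
  f(c_1) = f(1.930000) = 5.119057
  f(a) × f(c) < 0, new interval: [1.070000, 1.930000]
Iteration 2:
  c_2 = (1.070000 + 1.930000)/2 = 1.500000
  f(c_2) = f(1.500000) = 0.875000
  f(a) × f(c) < 0, new interval: [1.070000, 1.500000]
Iteration 3:
  c_3 = (1.070000 + 1.500000)/2 = 1.285000
  f(c_3) = f(1.285000) = -0.593176
  f(a) × f(c) ≥ 0, new interval: [1.285000, 1.500000]
Iteration 4:
  c_4 = (1.285000 + 1.500000)/2 = 1.392500
  f(c_4) = f(1.392500) = 0.092636
  f(a) × f(c) < 0, new interval: [1.285000, 1.392500]

After 4 iteration(s), the approximation is c_4 = 1.392500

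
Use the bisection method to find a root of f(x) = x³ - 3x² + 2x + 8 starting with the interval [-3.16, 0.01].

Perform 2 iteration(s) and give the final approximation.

f(x) = x³ - 3x² + 2x + 8
Initial interval: [-3.16, 0.01]

Iteration 1:
  c_1 = (-3.160000 + 0.010000)/2 = -1.575000
  f(c_1) = f(-1.575000) = -6.498859
  f(a) × f(c) ≥ 0, new interval: [-1.575000, 0.010000]
Iteration 2:
  c_2 = (-1.575000 + 0.010000)/2 = -0.782500
  f(c_2) = f(-0.782500) = 4.118952
  f(a) × f(c) < 0, new interval: [-1.575000, -0.782500]

After 2 iteration(s), the approximation is c_2 = -0.782500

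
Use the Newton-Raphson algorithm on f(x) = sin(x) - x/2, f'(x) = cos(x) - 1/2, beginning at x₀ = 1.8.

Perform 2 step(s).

f(x) = sin(x) - x/2
f'(x) = cos(x) - 1/2
x₀ = 1.8

Newton-Raphson formula: x_{n+1} = x_n - f(x_n)/f'(x_n)

Iteration 1:
  f(1.800000) = 0.073848
  f'(1.800000) = -0.727202
  x_1 = 1.800000 - 0.073848/(-0.727202) = 1.901550
Iteration 2:
  f(1.901550) = -0.004977
  f'(1.901550) = -0.824756
  x_2 = 1.901550 - (-0.004977)/(-0.824756) = 1.895515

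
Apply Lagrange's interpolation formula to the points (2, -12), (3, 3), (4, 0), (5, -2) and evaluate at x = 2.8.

Lagrange interpolation formula:
P(x) = Σ yᵢ × Lᵢ(x)
where Lᵢ(x) = Π_{j≠i} (x - xⱼ)/(xᵢ - xⱼ)

L_0(2.8) = (2.8 - 3)/(2 - 3) × (2.8 - 4)/(2 - 4) × (2.8 - 5)/(2 - 5) = 0.088000
L_1(2.8) = (2.8 - 2)/(3 - 2) × (2.8 - 4)/(3 - 4) × (2.8 - 5)/(3 - 5) = 1.056000
L_2(2.8) = (2.8 - 2)/(4 - 2) × (2.8 - 3)/(4 - 3) × (2.8 - 5)/(4 - 5) = -0.176000
L_3(2.8) = (2.8 - 2)/(5 - 2) × (2.8 - 3)/(5 - 3) × (2.8 - 4)/(5 - 4) = 0.032000

P(2.8) = (-12)×L_0(2.8) + 3×L_1(2.8) + 0×L_2(2.8) + (-2)×L_3(2.8)
P(2.8) = 2.048000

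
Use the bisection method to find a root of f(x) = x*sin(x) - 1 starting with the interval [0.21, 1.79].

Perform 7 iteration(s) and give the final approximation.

f(x) = x*sin(x) - 1
Initial interval: [0.21, 1.79]

Iteration 1:
  c_1 = (0.210000 + 1.790000)/2 = 1.000000
  f(c_1) = f(1.000000) = -0.158529
  f(a) × f(c) ≥ 0, new interval: [1.000000, 1.790000]
Iteration 2:
  c_2 = (1.000000 + 1.790000)/2 = 1.395000
  f(c_2) = f(1.395000) = 0.373500
  f(a) × f(c) < 0, new interval: [1.000000, 1.395000]
Iteration 3:
  c_3 = (1.000000 + 1.395000)/2 = 1.197500
  f(c_3) = f(1.197500) = 0.115029
  f(a) × f(c) < 0, new interval: [1.000000, 1.197500]
Iteration 4:
  c_4 = (1.000000 + 1.197500)/2 = 1.098750
  f(c_4) = f(1.098750) = -0.021410
  f(a) × f(c) ≥ 0, new interval: [1.098750, 1.197500]
Iteration 5:
  c_5 = (1.098750 + 1.197500)/2 = 1.148125
  f(c_5) = f(1.148125) = 0.047086
  f(a) × f(c) < 0, new interval: [1.098750, 1.148125]
Iteration 6:
  c_6 = (1.098750 + 1.148125)/2 = 1.123437
  f(c_6) = f(1.123437) = 0.012883
  f(a) × f(c) < 0, new interval: [1.098750, 1.123437]
Iteration 7:
  c_7 = (1.098750 + 1.123437)/2 = 1.111094
  f(c_7) = f(1.111094) = -0.004255
  f(a) × f(c) ≥ 0, new interval: [1.111094, 1.123437]

After 7 iteration(s), the approximation is c_7 = 1.111094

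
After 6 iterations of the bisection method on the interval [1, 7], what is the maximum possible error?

Bisection error bound: |error| ≤ (b-a)/2^n
|error| ≤ (7 - 1)/2^6 = 6/2^6
|error| ≤ 0.0937500000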